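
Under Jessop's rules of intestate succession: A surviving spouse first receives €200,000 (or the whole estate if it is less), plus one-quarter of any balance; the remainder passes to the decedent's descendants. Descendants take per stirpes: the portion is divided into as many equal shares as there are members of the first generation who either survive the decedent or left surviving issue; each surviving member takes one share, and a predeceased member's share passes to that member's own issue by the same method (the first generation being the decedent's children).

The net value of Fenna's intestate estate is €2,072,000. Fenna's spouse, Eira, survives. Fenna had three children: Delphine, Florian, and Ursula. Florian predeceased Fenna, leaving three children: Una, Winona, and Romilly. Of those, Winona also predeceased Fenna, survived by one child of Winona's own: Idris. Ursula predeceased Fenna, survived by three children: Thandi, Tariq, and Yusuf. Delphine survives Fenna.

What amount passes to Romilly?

Romilly receives €156,000.

Eira first takes €200,000, leaving a balance of €1,872,000. Eira then takes one-quarter of the balance (€468,000), for a total of €668,000. The remaining €1,404,000 passes to the descendants.
The descendants' portion (€1,404,000) is divided into 3 shares of €468,000: Delphine takes €468,000; Florian's €468,000 share passes to Florian's issue; Ursula's €468,000 share passes to Ursula's issue.
Florian's share (€468,000) is divided into 3 shares of €156,000: Una and Romilly each take €156,000; Winona's €156,000 share passes to Winona's issue.
Winona's share (€156,000) passes entirely to Idris.
Ursula's share (€468,000) is divided into 3 shares of €156,000: Thandi, Tariq, and Yusuf each take €156,000.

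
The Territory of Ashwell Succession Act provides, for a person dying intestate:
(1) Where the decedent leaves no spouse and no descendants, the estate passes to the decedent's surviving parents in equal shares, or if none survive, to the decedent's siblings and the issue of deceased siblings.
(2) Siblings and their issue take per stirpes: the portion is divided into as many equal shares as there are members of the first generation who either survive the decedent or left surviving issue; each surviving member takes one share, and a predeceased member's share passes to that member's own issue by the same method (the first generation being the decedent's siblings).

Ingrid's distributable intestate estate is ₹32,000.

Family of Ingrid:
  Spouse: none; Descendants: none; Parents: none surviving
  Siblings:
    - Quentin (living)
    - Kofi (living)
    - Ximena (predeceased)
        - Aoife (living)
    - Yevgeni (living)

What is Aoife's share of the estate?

Aoife receives ₹8,000.

The entire ₹32,000 passes to the siblings and their issue.
That amount (₹32,000) is divided into 4 shares of ₹8,000: Quentin, Kofi, and Yevgeni each take ₹8,000; Ximena's ₹8,000 share passes to Ximena's issue.
Ximena's share (₹8,000) passes entirely to Aoife.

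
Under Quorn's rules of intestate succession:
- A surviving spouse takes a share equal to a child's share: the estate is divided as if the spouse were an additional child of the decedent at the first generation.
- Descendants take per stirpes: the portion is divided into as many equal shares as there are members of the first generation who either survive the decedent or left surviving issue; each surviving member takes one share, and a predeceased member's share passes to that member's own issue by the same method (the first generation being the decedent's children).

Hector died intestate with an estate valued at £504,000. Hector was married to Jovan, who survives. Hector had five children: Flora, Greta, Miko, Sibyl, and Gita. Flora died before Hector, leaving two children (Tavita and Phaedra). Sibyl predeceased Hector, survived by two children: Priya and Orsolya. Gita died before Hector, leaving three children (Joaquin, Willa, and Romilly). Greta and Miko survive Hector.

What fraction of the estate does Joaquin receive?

Joaquin receives 1/18 of the estate.

The spouse counts as an additional share at the children's level, so there are 6 primary shares of £84,000. Jovan takes one such share (£84,000).
The children's combined portion (£420,000) is divided into 5 shares of £84,000: Greta and Miko each take £84,000; Flora's £84,000 share passes to Flora's issue; Sibyl's £84,000 share passes to Sibyl's issue; Gita's £84,000 share passes to Gita's issue.
Flora's share (£84,000) is divided into 2 shares of £42,000: Tavita and Phaedra each take £42,000.
Sibyl's share (£84,000) is divided into 2 shares of £42,000: Priya and Orsolya each take £42,000.
Gita's share (£84,000) is divided into 3 shares of £28,000: Joaquin, Willa, and Romilly each take £28,000.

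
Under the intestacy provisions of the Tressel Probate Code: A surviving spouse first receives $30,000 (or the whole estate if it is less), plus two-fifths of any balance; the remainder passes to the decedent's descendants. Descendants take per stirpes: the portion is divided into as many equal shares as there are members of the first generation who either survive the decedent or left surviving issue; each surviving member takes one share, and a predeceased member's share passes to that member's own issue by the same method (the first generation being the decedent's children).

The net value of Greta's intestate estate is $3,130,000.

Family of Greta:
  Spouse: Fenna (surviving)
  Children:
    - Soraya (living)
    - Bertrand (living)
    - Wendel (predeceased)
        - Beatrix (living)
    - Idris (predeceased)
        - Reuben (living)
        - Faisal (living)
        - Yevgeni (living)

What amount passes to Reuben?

Fenna first takes $30,000, leaving a balance of $3,100,000. Fenna then takes two-fifths of the balance ($1,240,000), for a total of $1,270,000. The remaining $1,860,000 passes to the descendants.
The descendants' portion ($1,860,000) is divided into 4 shares of $465,000: Soraya and Bertrand each take $465,000; Wendel's $465,000 share passes to Wendel's issue; Idris's $465,000 share passes to Idris's issue.
Wendel's share ($465,000) passes entirely to Beatrix.
Idris's share ($465,000) is divided into 3 shares of $155,000: Reuben, Faisal, and Yevgeni each take $155,000.

Reuben receives $155,000.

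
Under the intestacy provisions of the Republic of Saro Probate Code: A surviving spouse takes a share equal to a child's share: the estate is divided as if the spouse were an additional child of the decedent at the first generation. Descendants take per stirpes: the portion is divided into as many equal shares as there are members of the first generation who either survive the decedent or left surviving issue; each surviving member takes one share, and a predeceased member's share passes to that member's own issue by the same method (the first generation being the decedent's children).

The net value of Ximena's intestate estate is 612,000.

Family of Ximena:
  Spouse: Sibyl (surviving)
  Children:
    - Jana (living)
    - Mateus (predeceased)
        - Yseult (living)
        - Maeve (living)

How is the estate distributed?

The spouse counts as an additional share at the children's level, so there are 3 primary shares of 204,000. Sibyl takes one such share (204,000).
The children's combined portion (408,000) is divided into 2 shares of 204,000: Jana takes 204,000; Mateus's 204,000 share passes to Mateus's issue.
Mateus's share (204,000) is divided into 2 shares of 102,000: Yseult and Maeve each take 102,000.

Sibyl: 204,000; Jana: 204,000; Yseult: 102,000; Maeve: 102,000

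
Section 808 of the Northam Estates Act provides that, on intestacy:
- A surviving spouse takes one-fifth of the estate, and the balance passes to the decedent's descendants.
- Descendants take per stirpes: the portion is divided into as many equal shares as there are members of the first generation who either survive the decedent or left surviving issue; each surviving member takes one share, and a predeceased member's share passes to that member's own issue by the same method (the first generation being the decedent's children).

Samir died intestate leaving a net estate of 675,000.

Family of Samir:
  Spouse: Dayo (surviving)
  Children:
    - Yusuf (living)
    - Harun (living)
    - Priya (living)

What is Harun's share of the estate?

Dayo takes one-fifth of 675,000 = 135,000. The remaining 540,000 passes to the descendants.
The descendants' portion (540,000) is divided into 3 shares of 180,000: Yusuf, Harun, and Priya each take 180,000.

Harun receives 180,000.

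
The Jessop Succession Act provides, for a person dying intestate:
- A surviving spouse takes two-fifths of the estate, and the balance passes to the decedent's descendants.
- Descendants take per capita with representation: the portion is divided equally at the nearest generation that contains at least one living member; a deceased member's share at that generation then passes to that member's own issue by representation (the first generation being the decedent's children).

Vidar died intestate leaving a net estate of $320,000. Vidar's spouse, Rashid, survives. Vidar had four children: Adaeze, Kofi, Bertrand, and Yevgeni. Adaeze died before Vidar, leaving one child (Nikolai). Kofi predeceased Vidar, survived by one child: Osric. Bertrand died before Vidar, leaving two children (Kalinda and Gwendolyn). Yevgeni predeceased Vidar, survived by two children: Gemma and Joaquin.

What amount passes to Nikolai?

Rashid takes two-fifths of $320,000 = $128,000. The remaining $192,000 passes to the descendants.
No child survives, so the initial division is made at the grandchildren's generation.
The descendants' portion ($192,000) is divided into 6 shares of $32,000: Nikolai, Osric, Kalinda, Gwendolyn, Gemma, and Joaquin each take $32,000.

Nikolai receives $32,000.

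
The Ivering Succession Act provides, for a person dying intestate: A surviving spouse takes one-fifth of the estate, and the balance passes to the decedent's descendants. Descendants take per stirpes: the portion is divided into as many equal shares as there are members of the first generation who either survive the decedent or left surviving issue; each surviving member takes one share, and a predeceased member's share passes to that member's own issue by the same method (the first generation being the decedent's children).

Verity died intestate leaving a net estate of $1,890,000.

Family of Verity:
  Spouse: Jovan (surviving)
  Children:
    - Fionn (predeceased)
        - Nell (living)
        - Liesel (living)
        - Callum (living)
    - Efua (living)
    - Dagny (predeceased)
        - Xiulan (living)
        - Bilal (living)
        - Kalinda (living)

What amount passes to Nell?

Jovan takes one-fifth of $1,890,000 = $378,000. The remaining $1,512,000 passes to the descendants.
The descendants' portion ($1,512,000) is divided into 3 shares of $504,000: Efua takes $504,000; Fionn's $504,000 share passes to Fionn's issue; Dagny's $504,000 share passes to Dagny's issue.
Fionn's share ($504,000) is divided into 3 shares of $168,000: Nell, Liesel, and Callum each take $168,000.
Dagny's share ($504,000) is divided into 3 shares of $168,000: Xiulan, Bilal, and Kalinda each take $168,000.

Nell receives $168,000.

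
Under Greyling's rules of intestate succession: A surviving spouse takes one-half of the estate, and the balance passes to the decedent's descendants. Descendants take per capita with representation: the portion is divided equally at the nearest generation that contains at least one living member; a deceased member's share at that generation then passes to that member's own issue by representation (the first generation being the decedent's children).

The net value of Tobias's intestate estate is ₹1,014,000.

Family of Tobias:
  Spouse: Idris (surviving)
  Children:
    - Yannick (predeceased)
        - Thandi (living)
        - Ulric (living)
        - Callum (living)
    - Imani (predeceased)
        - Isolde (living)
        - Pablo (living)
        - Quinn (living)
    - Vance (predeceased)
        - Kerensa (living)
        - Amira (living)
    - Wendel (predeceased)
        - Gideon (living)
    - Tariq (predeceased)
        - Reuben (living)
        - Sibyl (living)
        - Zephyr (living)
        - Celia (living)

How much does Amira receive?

Amira receives ₹39,000.

Idris takes one-half of ₹1,014,000 = ₹507,000. The remaining ₹507,000 passes to the descendants.
No child survives, so the initial division is made at the grandchildren's generation.
The descendants' portion (₹507,000) is divided into 13 shares of ₹39,000: Thandi, Ulric, Callum, Isolde, Pablo, Quinn, Kerensa, Amira, Gideon, Reuben, Sibyl, Zephyr, and Celia each take ₹39,000.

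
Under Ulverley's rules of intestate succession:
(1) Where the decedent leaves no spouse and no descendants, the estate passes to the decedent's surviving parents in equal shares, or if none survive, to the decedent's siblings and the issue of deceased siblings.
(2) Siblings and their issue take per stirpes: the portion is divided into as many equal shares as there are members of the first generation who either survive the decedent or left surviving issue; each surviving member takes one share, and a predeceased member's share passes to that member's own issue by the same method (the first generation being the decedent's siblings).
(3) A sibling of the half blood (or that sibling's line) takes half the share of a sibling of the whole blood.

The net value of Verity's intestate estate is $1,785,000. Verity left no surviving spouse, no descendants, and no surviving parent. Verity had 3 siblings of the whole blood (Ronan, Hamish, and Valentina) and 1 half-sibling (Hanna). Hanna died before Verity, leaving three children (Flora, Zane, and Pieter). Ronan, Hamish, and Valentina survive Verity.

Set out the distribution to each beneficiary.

Ronan: $510,000; Hamish: $510,000; Valentina: $510,000; Flora: $85,000; Zane: $85,000; Pieter: $85,000

The entire $1,785,000 passes to the siblings and their issue.
Counting each half-blood sibling's line as half a unit, there are 7/2 units in $1,785,000, so one unit is $510,000. Whole-blood lines (Ronan, Hamish, and Valentina) take $510,000 each; half-blood lines (Hanna) take $255,000 each.
Hanna's share ($255,000) is divided into 3 shares of $85,000: Flora, Zane, and Pieter each take $85,000.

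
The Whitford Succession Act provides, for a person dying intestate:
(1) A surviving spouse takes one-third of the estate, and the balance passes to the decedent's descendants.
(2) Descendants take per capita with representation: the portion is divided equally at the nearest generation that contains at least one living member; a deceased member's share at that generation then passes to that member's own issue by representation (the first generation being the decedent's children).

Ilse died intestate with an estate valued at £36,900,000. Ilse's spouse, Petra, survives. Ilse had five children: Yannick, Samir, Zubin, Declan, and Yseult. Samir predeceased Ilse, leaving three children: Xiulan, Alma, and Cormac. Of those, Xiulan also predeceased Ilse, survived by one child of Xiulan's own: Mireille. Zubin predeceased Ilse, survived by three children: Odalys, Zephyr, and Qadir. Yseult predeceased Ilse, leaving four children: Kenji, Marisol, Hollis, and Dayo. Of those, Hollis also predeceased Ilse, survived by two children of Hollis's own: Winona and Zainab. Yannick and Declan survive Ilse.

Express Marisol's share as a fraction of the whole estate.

Petra takes one-third of £36,900,000 = £12,300,000. The remaining £24,600,000 passes to the descendants.
The descendants' portion (£24,600,000) is divided into 5 shares of £4,920,000: Yannick and Declan each take £4,920,000; Samir's £4,920,000 share passes to Samir's issue; Zubin's £4,920,000 share passes to Zubin's issue; Yseult's £4,920,000 share passes to Yseult's issue.
Samir's share (£4,920,000) is divided into 3 shares of £1,640,000: Alma and Cormac each take £1,640,000; Xiulan's £1,640,000 share passes to Xiulan's issue.
Xiulan's share (£1,640,000) passes entirely to Mireille.
Zubin's share (£4,920,000) is divided into 3 shares of £1,640,000: Odalys, Zephyr, and Qadir each take £1,640,000.
Yseult's share (£4,920,000) is divided into 4 shares of £1,230,000: Kenji, Marisol, and Dayo each take £1,230,000; Hollis's £1,230,000 share passes to Hollis's issue.
Hollis's share (£1,230,000) is divided into 2 shares of £615,000: Winona and Zainab each take £615,000.

Marisol receives 1/30 of the estate.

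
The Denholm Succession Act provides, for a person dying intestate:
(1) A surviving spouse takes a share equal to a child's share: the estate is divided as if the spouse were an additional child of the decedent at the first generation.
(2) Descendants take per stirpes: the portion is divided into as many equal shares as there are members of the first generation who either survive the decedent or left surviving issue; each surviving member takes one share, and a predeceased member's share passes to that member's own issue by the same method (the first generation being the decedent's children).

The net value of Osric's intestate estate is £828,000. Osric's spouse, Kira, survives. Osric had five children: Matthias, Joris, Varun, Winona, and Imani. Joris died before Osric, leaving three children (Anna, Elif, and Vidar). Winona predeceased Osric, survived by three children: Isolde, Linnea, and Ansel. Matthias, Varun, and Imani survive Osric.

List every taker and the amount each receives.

The spouse counts as an additional share at the children's level, so there are 6 primary shares of £138,000. Kira takes one such share (£138,000).
The children's combined portion (£690,000) is divided into 5 shares of £138,000: Matthias, Varun, and Imani each take £138,000; Joris's £138,000 share passes to Joris's issue; Winona's £138,000 share passes to Winona's issue.
Joris's share (£138,000) is divided into 3 shares of £46,000: Anna, Elif, and Vidar each take £46,000.
Winona's share (£138,000) is divided into 3 shares of £46,000: Isolde, Linnea, and Ansel each take £46,000.

Kira: £138,000; Matthias: £138,000; Anna: £46,000; Elif: £46,000; Vidar: £46,000; Varun: £138,000; Isolde: £46,000; Linnea: £46,000; Ansel: £46,000; Imani: £138,000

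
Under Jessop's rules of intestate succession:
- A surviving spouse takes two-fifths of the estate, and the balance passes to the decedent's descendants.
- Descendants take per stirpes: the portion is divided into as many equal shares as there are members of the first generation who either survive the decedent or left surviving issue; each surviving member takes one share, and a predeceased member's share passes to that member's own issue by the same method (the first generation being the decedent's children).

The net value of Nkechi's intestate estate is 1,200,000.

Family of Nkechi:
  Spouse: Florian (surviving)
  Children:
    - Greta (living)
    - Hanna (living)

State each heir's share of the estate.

Florian: 480,000; Greta: 360,000; Hanna: 360,000

Florian takes two-fifths of 1,200,000 = 480,000. The remaining 720,000 passes to the descendants.
The descendants' portion (720,000) is divided into 2 shares of 360,000: Greta and Hanna each take 360,000.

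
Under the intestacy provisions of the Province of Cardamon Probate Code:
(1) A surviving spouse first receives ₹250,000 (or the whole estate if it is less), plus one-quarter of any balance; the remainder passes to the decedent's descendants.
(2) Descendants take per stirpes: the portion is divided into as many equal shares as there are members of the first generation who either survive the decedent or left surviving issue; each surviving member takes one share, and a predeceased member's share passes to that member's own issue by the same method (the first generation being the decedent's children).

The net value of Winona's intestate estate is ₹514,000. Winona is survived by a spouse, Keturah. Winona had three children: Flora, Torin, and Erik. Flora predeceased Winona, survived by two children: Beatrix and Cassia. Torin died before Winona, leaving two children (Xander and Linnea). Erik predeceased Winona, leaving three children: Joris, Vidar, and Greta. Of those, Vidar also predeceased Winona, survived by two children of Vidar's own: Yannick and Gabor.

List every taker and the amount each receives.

Keturah: ₹316,000; Beatrix: ₹33,000; Cassia: ₹33,000; Xander: ₹33,000; Linnea: ₹33,000; Joris: ₹22,000; Yannick: ₹11,000; Gabor: ₹11,000; Greta: ₹22,000

Keturah first takes ₹250,000, leaving a balance of ₹264,000. Keturah then takes one-quarter of the balance (₹66,000), for a total of ₹316,000. The remaining ₹198,000 passes to the descendants.
The descendants' portion (₹198,000) is divided into 3 shares of ₹66,000: Flora's ₹66,000 share passes to Flora's issue; Torin's ₹66,000 share passes to Torin's issue; Erik's ₹66,000 share passes to Erik's issue.
Flora's share (₹66,000) is divided into 2 shares of ₹33,000: Beatrix and Cassia each take ₹33,000.
Torin's share (₹66,000) is divided into 2 shares of ₹33,000: Xander and Linnea each take ₹33,000.
Erik's share (₹66,000) is divided into 3 shares of ₹22,000: Joris and Greta each take ₹22,000; Vidar's ₹22,000 share passes to Vidar's issue.
Vidar's share (₹22,000) is divided into 2 shares of ₹11,000: Yannick and Gabor each take ₹11,000.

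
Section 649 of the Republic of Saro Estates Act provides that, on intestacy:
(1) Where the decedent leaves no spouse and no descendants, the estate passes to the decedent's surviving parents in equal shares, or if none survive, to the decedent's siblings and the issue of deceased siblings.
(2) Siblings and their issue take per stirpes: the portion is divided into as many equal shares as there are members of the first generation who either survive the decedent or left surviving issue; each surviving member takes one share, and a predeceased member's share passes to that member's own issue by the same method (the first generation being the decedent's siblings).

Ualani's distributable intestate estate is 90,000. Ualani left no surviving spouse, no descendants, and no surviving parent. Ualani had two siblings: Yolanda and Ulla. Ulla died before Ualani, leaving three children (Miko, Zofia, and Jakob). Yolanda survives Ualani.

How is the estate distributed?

Yolanda: 45,000; Miko: 15,000; Zofia: 15,000; Jakob: 15,000

The entire 90,000 passes to the siblings and their issue.
That amount (90,000) is divided into 2 shares of 45,000: Yolanda takes 45,000; Ulla's 45,000 share passes to Ulla's issue.
Ulla's share (45,000) is divided into 3 shares of 15,000: Miko, Zofia, and Jakob each take 15,000.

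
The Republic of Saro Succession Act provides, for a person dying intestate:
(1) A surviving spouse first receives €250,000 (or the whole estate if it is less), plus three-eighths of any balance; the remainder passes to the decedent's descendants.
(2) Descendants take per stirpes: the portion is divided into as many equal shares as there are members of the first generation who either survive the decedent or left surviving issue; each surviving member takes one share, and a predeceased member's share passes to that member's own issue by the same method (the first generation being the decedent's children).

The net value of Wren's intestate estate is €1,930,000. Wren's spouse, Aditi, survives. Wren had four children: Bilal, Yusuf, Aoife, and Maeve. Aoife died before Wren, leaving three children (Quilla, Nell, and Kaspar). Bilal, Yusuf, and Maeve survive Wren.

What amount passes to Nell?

Nell receives €87,500.

Aditi first takes €250,000, leaving a balance of €1,680,000. Aditi then takes three-eighths of the balance (€630,000), for a total of €880,000. The remaining €1,050,000 passes to the descendants.
The descendants' portion (€1,050,000) is divided into 4 shares of €262,500: Bilal, Yusuf, and Maeve each take €262,500; Aoife's €262,500 share passes to Aoife's issue.
Aoife's share (€262,500) is divided into 3 shares of €87,500: Quilla, Nell, and Kaspar each take €87,500.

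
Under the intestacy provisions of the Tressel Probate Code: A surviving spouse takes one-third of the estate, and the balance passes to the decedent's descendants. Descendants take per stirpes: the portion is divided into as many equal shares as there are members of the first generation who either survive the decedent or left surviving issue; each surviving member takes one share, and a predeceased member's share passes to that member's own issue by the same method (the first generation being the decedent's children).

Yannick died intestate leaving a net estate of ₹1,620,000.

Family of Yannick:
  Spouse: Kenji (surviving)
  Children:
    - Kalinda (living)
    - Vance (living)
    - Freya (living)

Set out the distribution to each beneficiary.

Kenji takes one-third of ₹1,620,000 = ₹540,000. The remaining ₹1,080,000 passes to the descendants.
The descendants' portion (₹1,080,000) is divided into 3 shares of ₹360,000: Kalinda, Vance, and Freya each take ₹360,000.

Kenji: ₹540,000; Kalinda: ₹360,000; Vance: ₹360,000; Freya: ₹360,000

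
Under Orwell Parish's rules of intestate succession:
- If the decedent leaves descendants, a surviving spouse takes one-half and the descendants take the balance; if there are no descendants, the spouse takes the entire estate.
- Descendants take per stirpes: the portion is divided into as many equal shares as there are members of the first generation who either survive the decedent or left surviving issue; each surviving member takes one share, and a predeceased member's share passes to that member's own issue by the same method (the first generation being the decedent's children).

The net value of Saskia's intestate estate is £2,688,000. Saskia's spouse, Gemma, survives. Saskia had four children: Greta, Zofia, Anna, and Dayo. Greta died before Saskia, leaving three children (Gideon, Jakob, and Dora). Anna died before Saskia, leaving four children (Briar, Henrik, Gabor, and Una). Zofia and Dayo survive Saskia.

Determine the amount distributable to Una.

Una receives £84,000.

Gemma takes one-half of £2,688,000 = £1,344,000. The remaining £1,344,000 passes to the descendants.
The descendants' portion (£1,344,000) is divided into 4 shares of £336,000: Zofia and Dayo each take £336,000; Greta's £336,000 share passes to Greta's issue; Anna's £336,000 share passes to Anna's issue.
Greta's share (£336,000) is divided into 3 shares of £112,000: Gideon, Jakob, and Dora each take £112,000.
Anna's share (£336,000) is divided into 4 shares of £84,000: Briar, Henrik, Gabor, and Una each take £84,000.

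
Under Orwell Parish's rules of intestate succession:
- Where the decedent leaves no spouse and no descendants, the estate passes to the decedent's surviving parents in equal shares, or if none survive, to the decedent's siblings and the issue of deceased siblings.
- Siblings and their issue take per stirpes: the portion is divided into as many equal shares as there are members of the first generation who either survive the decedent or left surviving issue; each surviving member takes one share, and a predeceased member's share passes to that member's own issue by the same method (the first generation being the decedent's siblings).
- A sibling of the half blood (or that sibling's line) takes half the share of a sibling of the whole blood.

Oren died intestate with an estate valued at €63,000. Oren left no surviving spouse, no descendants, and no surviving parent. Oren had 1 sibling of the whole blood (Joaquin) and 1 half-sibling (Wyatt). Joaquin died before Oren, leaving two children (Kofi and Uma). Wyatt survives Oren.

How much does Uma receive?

The entire €63,000 passes to the siblings and their issue.
Counting each half-blood sibling's line as half a unit, there are 3/2 units in €63,000, so one unit is €42,000. Whole-blood lines (Joaquin) take €42,000 each; half-blood lines (Wyatt) take €21,000 each.
Joaquin's share (€42,000) is divided into 2 shares of €21,000: Kofi and Uma each take €21,000.

Uma receives €21,000.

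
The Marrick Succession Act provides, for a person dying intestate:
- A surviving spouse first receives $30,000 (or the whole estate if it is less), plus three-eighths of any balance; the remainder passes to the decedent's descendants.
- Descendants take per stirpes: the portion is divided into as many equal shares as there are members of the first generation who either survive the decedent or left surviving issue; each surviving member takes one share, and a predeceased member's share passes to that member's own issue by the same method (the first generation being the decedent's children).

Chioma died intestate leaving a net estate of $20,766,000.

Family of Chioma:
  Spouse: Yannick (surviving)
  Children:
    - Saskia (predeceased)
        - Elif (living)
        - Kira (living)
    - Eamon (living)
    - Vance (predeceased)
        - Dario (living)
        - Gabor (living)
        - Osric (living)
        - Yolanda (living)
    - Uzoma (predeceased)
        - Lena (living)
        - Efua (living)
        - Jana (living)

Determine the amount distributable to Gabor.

Gabor receives $810,000.

Yannick first takes $30,000, leaving a balance of $20,736,000. Yannick then takes three-eighths of the balance ($7,776,000), for a total of $7,806,000. The remaining $12,960,000 passes to the descendants.
The descendants' portion ($12,960,000) is divided into 4 shares of $3,240,000: Eamon takes $3,240,000; Saskia's $3,240,000 share passes to Saskia's issue; Vance's $3,240,000 share passes to Vance's issue; Uzoma's $3,240,000 share passes to Uzoma's issue.
Saskia's share ($3,240,000) is divided into 2 shares of $1,620,000: Elif and Kira each take $1,620,000.
Vance's share ($3,240,000) is divided into 4 shares of $810,000: Dario, Gabor, Osric, and Yolanda each take $810,000.
Uzoma's share ($3,240,000) is divided into 3 shares of $1,080,000: Lena, Efua, and Jana each take $1,080,000.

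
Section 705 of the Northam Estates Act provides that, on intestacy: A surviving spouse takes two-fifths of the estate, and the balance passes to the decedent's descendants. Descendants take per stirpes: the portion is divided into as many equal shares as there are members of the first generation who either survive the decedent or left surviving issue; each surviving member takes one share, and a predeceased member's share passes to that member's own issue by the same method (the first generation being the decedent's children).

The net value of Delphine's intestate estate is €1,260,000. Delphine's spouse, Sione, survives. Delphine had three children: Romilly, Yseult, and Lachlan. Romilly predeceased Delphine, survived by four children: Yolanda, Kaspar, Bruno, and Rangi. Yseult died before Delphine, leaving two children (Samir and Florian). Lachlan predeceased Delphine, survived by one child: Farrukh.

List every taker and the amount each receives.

Sione: €504,000; Yolanda: €63,000; Kaspar: €63,000; Bruno: €63,000; Rangi: €63,000; Samir: €126,000; Florian: €126,000; Farrukh: €252,000

Sione takes two-fifths of €1,260,000 = €504,000. The remaining €756,000 passes to the descendants.
The descendants' portion (€756,000) is divided into 3 shares of €252,000: Romilly's €252,000 share passes to Romilly's issue; Yseult's €252,000 share passes to Yseult's issue; Lachlan's €252,000 share passes to Lachlan's issue.
Romilly's share (€252,000) is divided into 4 shares of €63,000: Yolanda, Kaspar, Bruno, and Rangi each take €63,000.
Yseult's share (€252,000) is divided into 2 shares of €126,000: Samir and Florian each take €126,000.
Lachlan's share (€252,000) passes entirely to Farrukh.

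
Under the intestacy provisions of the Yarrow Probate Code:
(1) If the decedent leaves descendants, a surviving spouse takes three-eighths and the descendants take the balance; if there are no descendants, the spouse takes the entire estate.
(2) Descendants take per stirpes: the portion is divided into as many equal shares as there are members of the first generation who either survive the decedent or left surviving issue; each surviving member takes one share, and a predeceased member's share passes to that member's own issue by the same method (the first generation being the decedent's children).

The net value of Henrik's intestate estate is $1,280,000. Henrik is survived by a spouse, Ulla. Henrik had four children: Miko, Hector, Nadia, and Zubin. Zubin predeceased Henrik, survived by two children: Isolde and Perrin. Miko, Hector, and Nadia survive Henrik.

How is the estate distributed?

Ulla takes three-eighths of $1,280,000 = $480,000. The remaining $800,000 passes to the descendants.
The descendants' portion ($800,000) is divided into 4 shares of $200,000: Miko, Hector, and Nadia each take $200,000; Zubin's $200,000 share passes to Zubin's issue.
Zubin's share ($200,000) is divided into 2 shares of $100,000: Isolde and Perrin each take $100,000.

Ulla: $480,000; Miko: $200,000; Hector: $200,000; Nadia: $200,000; Isolde: $100,000; Perrin: $100,000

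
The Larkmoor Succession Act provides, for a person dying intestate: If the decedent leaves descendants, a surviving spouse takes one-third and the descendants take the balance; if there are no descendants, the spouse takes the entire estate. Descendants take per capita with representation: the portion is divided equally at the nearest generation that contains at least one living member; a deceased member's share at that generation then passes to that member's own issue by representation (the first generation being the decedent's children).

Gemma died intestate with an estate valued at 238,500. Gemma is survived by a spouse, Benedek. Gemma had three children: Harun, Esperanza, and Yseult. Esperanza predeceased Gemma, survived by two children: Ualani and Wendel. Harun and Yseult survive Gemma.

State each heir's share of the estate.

Benedek takes one-third of 238,500 = 79,500. The remaining 159,000 passes to the descendants.
The descendants' portion (159,000) is divided into 3 shares of 53,000: Harun and Yseult each take 53,000; Esperanza's 53,000 share passes to Esperanza's issue.
Esperanza's share (53,000) is divided into 2 shares of 26,500: Ualani and Wendel each take 26,500.

Benedek: 79,500; Harun: 53,000; Ualani: 26,500; Wendel: 26,500; Yseult: 53,000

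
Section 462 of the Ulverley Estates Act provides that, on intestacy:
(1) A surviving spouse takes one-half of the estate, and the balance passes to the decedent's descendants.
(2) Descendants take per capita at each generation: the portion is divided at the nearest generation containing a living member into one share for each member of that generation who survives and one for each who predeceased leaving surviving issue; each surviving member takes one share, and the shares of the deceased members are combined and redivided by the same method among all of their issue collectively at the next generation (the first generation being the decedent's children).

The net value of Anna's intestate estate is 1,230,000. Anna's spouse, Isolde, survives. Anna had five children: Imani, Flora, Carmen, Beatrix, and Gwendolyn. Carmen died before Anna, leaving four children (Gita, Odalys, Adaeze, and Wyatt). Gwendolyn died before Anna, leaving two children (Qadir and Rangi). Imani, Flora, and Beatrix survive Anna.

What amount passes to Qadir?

Isolde takes one-half of 1,230,000 = 615,000. The remaining 615,000 passes to the descendants.
The descendants' portion (615,000) is divided at the children's generation into 5 shares of 123,000. Imani, Flora, and Beatrix each take 123,000. The 2 shares of the deceased (Carmen and Gwendolyn) are combined into a pool of 246,000.
That pool (246,000) is divided at the grandchildren's generation equally among Gita, Odalys, Adaeze, Wyatt, Qadir, and Rangi: 41,000 each.

Qadir receives 41,000.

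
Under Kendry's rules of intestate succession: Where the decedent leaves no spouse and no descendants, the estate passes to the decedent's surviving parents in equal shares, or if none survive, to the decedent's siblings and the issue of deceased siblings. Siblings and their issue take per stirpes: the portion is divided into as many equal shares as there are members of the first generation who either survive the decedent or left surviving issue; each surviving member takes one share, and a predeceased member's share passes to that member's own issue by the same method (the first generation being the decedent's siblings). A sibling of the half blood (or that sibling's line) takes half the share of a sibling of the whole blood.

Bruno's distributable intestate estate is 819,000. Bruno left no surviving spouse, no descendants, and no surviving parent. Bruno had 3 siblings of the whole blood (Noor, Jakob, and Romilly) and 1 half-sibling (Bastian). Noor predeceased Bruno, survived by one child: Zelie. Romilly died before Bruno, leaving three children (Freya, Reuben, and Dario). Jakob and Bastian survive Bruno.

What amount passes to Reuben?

Reuben receives 78,000.

The entire 819,000 passes to the siblings and their issue.
Counting each half-blood sibling's line as half a unit, there are 7/2 units in 819,000, so one unit is 234,000. Whole-blood lines (Noor, Jakob, and Romilly) take 234,000 each; half-blood lines (Bastian) take 117,000 each.
Noor's share (234,000) passes entirely to Zelie.
Romilly's share (234,000) is divided into 3 shares of 78,000: Freya, Reuben, and Dario each take 78,000.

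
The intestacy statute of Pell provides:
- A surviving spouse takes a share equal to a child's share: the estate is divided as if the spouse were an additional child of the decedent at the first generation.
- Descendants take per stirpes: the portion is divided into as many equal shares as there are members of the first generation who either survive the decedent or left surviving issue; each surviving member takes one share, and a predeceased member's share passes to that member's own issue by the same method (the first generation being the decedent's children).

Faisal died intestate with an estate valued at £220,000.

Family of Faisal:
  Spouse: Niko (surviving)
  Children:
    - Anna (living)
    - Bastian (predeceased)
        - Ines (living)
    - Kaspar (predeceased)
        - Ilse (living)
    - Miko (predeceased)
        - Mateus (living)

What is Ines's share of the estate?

The spouse counts as an additional share at the children's level, so there are 5 primary shares of £44,000. Niko takes one such share (£44,000).
The children's combined portion (£176,000) is divided into 4 shares of £44,000: Anna takes £44,000; Bastian's £44,000 share passes to Bastian's issue; Kaspar's £44,000 share passes to Kaspar's issue; Miko's £44,000 share passes to Miko's issue.
Bastian's share (£44,000) passes entirely to Ines.
Kaspar's share (£44,000) passes entirely to Ilse.
Miko's share (£44,000) passes entirely to Mateus.

Ines receives £44,000.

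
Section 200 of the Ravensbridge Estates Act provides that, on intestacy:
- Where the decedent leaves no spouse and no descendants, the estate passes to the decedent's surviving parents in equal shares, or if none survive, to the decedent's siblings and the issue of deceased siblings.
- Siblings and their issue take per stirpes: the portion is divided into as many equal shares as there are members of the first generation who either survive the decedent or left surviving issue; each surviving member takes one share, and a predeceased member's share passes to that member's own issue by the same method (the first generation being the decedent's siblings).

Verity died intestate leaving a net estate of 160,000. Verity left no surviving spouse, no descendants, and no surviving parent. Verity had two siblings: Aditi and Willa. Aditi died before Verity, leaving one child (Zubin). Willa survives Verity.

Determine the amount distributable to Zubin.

The entire 160,000 passes to the siblings and their issue.
That amount (160,000) is divided into 2 shares of 80,000: Willa takes 80,000; Aditi's 80,000 share passes to Aditi's issue.
Aditi's share (80,000) passes entirely to Zubin.

Zubin receives 80,000.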